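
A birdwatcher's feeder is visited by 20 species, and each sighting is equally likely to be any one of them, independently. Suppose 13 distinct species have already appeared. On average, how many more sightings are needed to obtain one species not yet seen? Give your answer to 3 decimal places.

Each sighting yields a new species with probability (20-13)/20 = 7/20, so the wait is geometric with mean 20/7.
E = 20/7 = 2.8571.

2.857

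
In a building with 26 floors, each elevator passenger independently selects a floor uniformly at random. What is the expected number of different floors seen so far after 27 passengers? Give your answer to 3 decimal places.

For each floor, P(seen in 27 passengers) = 1 - (25/26)^27 = 0.6532.
By linearity of expectation, E[distinct seen] = 26·(1 - (25/26)^27) = 16.9828.

16.983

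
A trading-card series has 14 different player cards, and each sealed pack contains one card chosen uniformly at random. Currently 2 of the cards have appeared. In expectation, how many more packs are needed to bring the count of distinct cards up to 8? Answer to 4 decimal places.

From k distinct to k+1 distinct takes on average 14/(14-k) packs.
Sum over k = 2,...,7: E = 14/12 + 14/11 + 14/10 + 14/9 + 14/8 + 14/7 = 9.14495.

9.1449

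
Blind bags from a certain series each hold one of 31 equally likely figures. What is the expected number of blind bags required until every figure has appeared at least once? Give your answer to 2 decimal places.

After k distinct figures have appeared, the next blind bag gives a new one with probability (31-k)/31, so the expected wait for the (k+1)-th is 31/(31-k).
E[T] = 31/31 + 31/30 + 31/29 + ... + 31/2 + 31/1 = 31·H_{31}.
H_{31} = 4.027, so E[T] = 124.845.

124.84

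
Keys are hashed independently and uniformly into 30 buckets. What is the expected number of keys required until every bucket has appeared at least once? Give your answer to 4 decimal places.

Split into phases: going from k distinct to k+1 distinct takes on average 30/(30-k) keys.
E[T] = 30/30 + 30/29 + 30/28 + ... + 30/2 + 30/1 = 30·H_{30}.
H_{30} = 3.99499, so E[T] = 119.84961.

119.8496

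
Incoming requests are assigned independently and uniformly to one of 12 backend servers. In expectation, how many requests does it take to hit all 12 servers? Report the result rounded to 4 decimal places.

The wait to go from k to k+1 distinct servers is geometric with mean 12/(12-k).
E[T] = 12/12 + 12/11 + 12/10 + ... + 12/2 + 12/1 = 12·H_{12}.
H_{12} = 3.10321, so E[T] = 37.23853.

37.2385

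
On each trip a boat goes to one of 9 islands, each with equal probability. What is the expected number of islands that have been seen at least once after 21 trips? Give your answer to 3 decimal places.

8.241

For each island, P(seen in 21 trips) = 1 - (8/9)^21 = 0.9157.
By linearity of expectation, E[distinct seen] = 9·(1 - (8/9)^21) = 8.2414.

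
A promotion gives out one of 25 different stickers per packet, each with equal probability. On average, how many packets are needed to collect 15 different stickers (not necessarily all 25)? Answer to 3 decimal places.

With k distinct stickers already seen, the next new one arrives after an expected 25/(25-k) packets.
Sum over k = 0,...,14: E = 25/25 + 25/24 + 25/23 + ... + 25/12 + 25/11 = 22.1747.

22.175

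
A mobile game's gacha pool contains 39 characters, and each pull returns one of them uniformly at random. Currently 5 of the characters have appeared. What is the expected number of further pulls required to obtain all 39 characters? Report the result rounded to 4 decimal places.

160.6102

With k distinct characters already seen, the next new one takes an expected 39/(39-k) pulls.
Sum over k = 5,...,38: E = 39/34 + 39/33 + 39/32 + ... + 39/2 + 39/1 = 160.61019.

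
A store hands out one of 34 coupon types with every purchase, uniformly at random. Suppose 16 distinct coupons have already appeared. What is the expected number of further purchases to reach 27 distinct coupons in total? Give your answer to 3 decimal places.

The wait to go from k to k+1 distinct coupons is geometric with mean 34/(34-k).
Sum over k = 16,...,26: E = 34/18 + 34/17 + 34/16 + ... + 34/9 + 34/8 = 30.6765.

30.677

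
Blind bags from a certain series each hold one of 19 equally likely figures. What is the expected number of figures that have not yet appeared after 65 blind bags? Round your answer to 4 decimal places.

0.5656

For each figure, P(unseen after 65) = (18/19)^65 = 0.02977.
By linearity of expectation, E[unseen] = 19·(18/19)^65 = 0.56556.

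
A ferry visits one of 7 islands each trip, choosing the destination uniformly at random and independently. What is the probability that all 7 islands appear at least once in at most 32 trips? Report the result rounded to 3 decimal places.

Let A_i be the event that island i is missing after 32 trips. By inclusion–exclusion on the A_i,
P(all seen) = Σ_{j=0}^{7} (-1)^j C(7,j)((7-j)/7)^32
= 1.0000 - 0.0504 + 0.0004 - 0.0000 + 0.0000 - 0.0000 + 0.0000 - 0.0000
= 0.9500.

0.950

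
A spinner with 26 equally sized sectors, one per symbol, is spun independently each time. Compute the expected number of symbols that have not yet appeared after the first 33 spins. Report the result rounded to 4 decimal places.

For each symbol, P(unseen after 33) = (25/26)^33 = 0.27409.
By linearity of expectation, E[unseen] = 26·(25/26)^33 = 7.12645.

7.1264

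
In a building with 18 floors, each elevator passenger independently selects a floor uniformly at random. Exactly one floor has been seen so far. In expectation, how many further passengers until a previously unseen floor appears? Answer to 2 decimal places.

1.06

Each passenger yields a new floor with probability (18-1)/18 = 17/18, so the wait is geometric with mean 18/17.
E = 18/17 = 1.059.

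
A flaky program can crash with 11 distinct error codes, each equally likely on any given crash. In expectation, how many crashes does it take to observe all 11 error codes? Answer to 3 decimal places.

33.219

After k distinct error codes have appeared, the next crash gives a new one with probability (11-k)/11, so the expected wait for the (k+1)-th is 11/(11-k).
E[T] = 11/11 + 11/10 + 11/9 + ... + 11/2 + 11/1 = 11·H_{11}.
H_{11} = 3.0199, so E[T] = 33.2187.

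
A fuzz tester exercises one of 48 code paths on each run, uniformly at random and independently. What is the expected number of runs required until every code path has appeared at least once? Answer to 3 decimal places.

214.022

After k distinct code paths have appeared, the next run gives a new one with probability (48-k)/48, so the expected wait for the (k+1)-th is 48/(48-k).
E[T] = 48/48 + 48/47 + 48/46 + ... + 48/2 + 48/1 = 48·H_{48}.
H_{48} = 4.4588, so E[T] = 214.0223.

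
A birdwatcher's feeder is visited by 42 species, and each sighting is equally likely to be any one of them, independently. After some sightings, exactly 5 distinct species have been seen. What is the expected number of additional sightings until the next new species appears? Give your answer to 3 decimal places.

The number of sightings until the next new species is geometric with success probability 37/42, so its mean is 42/37.
E = 42/37 = 1.1351.

1.135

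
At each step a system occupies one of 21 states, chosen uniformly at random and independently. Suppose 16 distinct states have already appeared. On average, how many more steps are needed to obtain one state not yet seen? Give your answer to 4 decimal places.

The number of steps until the next new state is geometric with success probability 5/21, so its mean is 21/5.
E = 21/5 = 4.20000.

4.2000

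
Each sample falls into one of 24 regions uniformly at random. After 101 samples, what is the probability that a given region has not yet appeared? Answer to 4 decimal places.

0.0136

On each sample the fixed region fails to appear with probability 23/24.
P(still missing after 101) = (23/24)^101 = 0.01359.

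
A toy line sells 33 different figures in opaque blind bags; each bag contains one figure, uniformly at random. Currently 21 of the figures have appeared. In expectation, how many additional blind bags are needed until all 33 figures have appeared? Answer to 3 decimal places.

102.406

With k distinct figures already seen, the next new one takes an expected 33/(33-k) blind bags.
Sum over k = 21,...,32: E = 33/12 + 33/11 + 33/10 + ... + 33/2 + 33/1 = 102.4060.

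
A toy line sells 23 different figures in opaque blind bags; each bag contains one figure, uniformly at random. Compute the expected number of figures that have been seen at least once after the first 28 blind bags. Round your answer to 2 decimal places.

16.38

For each figure, P(seen in 28 blind bags) = 1 - (22/23)^28 = 0.712.
By linearity of expectation, E[distinct seen] = 23·(1 - (22/23)^28) = 16.375.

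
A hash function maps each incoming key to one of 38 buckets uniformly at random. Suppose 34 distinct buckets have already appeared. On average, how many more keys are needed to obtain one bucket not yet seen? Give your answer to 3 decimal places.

Each key yields a new bucket with probability (38-34)/38 = 4/38, so the wait is geometric with mean 38/4.
E = 38/4 = 9.5000.

9.500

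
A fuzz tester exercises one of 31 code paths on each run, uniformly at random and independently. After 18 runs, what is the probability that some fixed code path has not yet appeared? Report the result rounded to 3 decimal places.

0.554

On each run the fixed code path fails to appear with probability 30/31.
P(still missing after 18) = (30/31)^18 = 0.5542.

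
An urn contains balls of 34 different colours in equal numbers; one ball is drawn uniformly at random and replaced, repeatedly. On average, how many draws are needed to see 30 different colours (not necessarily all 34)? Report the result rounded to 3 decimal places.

Going from k to k+1 distinct takes a geometric number of draws with mean 34/(34-k).
Sum over k = 0,...,29: E = 34/34 + 34/33 + 34/32 + ... + 34/6 + 34/5 = 69.1858.

69.186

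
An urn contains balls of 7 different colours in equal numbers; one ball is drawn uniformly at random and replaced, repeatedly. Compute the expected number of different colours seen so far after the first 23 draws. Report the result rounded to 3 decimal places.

6.798

For each colour, P(seen in 23 draws) = 1 - (6/7)^23 = 0.9711.
By linearity of expectation, E[distinct seen] = 7·(1 - (6/7)^23) = 6.7980.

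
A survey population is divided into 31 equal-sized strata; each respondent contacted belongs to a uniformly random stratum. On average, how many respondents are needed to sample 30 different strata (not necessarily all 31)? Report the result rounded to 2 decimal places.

Going from k to k+1 distinct takes a geometric number of respondents with mean 31/(31-k).
Sum over k = 0,...,29: E = 31/31 + 31/30 + 31/29 + ... + 31/3 + 31/2 = 93.845.

93.84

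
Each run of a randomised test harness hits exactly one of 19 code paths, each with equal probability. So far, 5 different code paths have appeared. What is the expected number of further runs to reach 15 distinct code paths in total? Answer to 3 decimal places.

With k distinct code paths already seen, the next new one takes an expected 19/(19-k) runs.
Sum over k = 5,...,14: E = 19/14 + 19/13 + 19/12 + ... + 19/6 + 19/5 = 22.1964.

22.196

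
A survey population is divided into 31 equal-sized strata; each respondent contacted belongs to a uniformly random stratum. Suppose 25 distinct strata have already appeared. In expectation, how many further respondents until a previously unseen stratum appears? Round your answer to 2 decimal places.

The number of respondents until the next new stratum is geometric with success probability 6/31, so its mean is 31/6.
E = 31/6 = 5.167.

5.17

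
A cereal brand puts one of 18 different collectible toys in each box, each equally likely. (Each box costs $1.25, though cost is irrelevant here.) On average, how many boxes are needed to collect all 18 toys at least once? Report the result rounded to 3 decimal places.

62.912

Split into phases: going from k distinct to k+1 distinct takes on average 18/(18-k) boxes.
E[T] = 18/18 + 18/17 + 18/16 + ... + 18/2 + 18/1 = 18·H_{18}.
H_{18} = 3.4951, so E[T] = 62.9119.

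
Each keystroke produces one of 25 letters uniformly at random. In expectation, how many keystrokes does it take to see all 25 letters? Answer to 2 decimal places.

After k distinct letters have appeared, the next keystroke gives a new one with probability (25-k)/25, so the expected wait for the (k+1)-th is 25/(25-k).
E[T] = 25/25 + 25/24 + 25/23 + ... + 25/2 + 25/1 = 25·H_{25}.
H_{25} = 3.816, so E[T] = 95.399.

95.40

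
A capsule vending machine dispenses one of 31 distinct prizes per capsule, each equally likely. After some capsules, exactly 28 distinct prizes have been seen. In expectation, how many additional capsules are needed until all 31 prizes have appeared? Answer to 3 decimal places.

With k distinct prizes already seen, the next new one takes an expected 31/(31-k) capsules.
Sum over k = 28,...,30: E = 31/3 + 31/2 + 31/1 = 56.8333.

56.833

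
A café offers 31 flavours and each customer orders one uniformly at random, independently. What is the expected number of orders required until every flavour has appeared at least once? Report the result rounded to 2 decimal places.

After k distinct flavours have appeared, the next order gives a new one with probability (31-k)/31, so the expected wait for the (k+1)-th is 31/(31-k).
E[T] = 31/31 + 31/30 + 31/29 + ... + 31/2 + 31/1 = 31·H_{31}.
H_{31} = 4.027, so E[T] = 124.845.

124.84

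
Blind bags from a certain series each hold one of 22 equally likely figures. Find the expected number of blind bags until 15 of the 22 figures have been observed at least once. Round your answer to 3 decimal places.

With k distinct figures already seen, the next new one arrives after an expected 22/(22-k) blind bags.
Sum over k = 0,...,14: E = 22/22 + 22/21 + 22/20 + ... + 22/9 + 22/8 = 24.1550.

24.155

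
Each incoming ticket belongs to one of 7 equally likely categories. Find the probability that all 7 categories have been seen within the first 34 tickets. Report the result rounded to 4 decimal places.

0.9632

Let A_i be the event that category i is missing after 34 tickets. By inclusion–exclusion on the A_i,
P(all seen) = Σ_{j=0}^{7} (-1)^j C(7,j)((7-j)/7)^34
= 1.00000 - 0.03706 + 0.00023 - 0.00000 + 0.00000 - 0.00000 + 0.00000 - 0.00000
= 0.96317.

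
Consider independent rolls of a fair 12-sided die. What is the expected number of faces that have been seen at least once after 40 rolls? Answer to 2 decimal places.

For each face, P(seen in 40 rolls) = 1 - (11/12)^40 = 0.969.
By linearity of expectation, E[distinct seen] = 12·(1 - (11/12)^40) = 11.630.

11.63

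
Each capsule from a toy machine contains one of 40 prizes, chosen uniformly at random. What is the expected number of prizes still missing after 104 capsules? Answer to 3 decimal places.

For each prize, P(unseen after 104) = (39/40)^104 = 0.0719.
By linearity of expectation, E[unseen] = 40·(39/40)^104 = 2.8744.

2.874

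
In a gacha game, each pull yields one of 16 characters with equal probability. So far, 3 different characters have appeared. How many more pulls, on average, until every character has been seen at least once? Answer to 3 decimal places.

From k distinct to k+1 distinct takes on average 16/(16-k) pulls.
Sum over k = 3,...,15: E = 16/13 + 16/12 + 16/11 + ... + 16/2 + 16/1 = 50.8821.

50.882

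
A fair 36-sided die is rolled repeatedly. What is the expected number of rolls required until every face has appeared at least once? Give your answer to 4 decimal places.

150.2841

After k distinct faces have appeared, the next roll gives a new one with probability (36-k)/36, so the expected wait for the (k+1)-th is 36/(36-k).
E[T] = 36/36 + 36/35 + 36/34 + ... + 36/2 + 36/1 = 36·H_{36}.
H_{36} = 4.17456, so E[T] = 150.28413.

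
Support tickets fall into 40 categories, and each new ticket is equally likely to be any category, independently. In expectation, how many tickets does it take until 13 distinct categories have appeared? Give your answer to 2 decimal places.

15.48

With k distinct categories already seen, the next new one arrives after an expected 40/(40-k) tickets.
Sum over k = 0,...,12: E = 40/40 + 40/39 + 40/38 + ... + 40/29 + 40/28 = 15.483.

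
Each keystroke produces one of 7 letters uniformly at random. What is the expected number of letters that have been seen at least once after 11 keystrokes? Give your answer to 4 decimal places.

For each letter, P(seen in 11 keystrokes) = 1 - (6/7)^11 = 0.81652.
By linearity of expectation, E[distinct seen] = 7·(1 - (6/7)^11) = 5.71565.

5.7157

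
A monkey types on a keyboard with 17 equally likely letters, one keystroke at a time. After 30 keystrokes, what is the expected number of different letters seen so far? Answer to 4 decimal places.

14.2421

For each letter, P(seen in 30 keystrokes) = 1 - (16/17)^30 = 0.83777.
By linearity of expectation, E[distinct seen] = 17·(1 - (16/17)^30) = 14.24209.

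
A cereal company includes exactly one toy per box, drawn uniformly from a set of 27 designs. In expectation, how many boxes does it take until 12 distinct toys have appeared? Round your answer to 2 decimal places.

15.48

With k distinct toys already seen, the next new one arrives after an expected 27/(27-k) boxes.
Sum over k = 0,...,11: E = 27/27 + 27/26 + 27/25 + ... + 27/17 + 27/16 = 15.477.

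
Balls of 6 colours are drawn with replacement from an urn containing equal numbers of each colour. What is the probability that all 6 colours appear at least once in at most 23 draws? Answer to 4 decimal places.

Let A_i be the event that colour i is missing after 23 draws. By inclusion–exclusion on the A_i,
P(all seen) = Σ_{j=0}^{6} (-1)^j C(6,j)((6-j)/6)^23
= 1.00000 - 0.09057 + 0.00134 - 0.00000 + 0.00000 - 0.00000 + 0.00000
= 0.91076.

0.9108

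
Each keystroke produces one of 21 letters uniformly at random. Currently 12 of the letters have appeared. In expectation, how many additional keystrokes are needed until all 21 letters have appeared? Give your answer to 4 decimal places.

59.4083

With k distinct letters already seen, the next new one takes an expected 21/(21-k) keystrokes.
Sum over k = 12,...,20: E = 21/9 + 21/8 + 21/7 + ... + 21/2 + 21/1 = 59.40833.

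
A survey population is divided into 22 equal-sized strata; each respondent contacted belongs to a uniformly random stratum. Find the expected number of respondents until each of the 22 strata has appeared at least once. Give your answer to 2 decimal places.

After k distinct strata have appeared, the next respondent gives a new one with probability (22-k)/22, so the expected wait for the (k+1)-th is 22/(22-k).
E[T] = 22/22 + 22/21 + 22/20 + ... + 22/2 + 22/1 = 22·H_{22}.
H_{22} = 3.691, so E[T] = 81.198.

81.20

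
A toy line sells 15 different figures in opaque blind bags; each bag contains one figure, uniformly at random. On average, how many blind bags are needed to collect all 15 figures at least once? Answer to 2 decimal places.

The wait to go from k to k+1 distinct figures is geometric with mean 15/(15-k).
E[T] = 15/15 + 15/14 + 15/13 + ... + 15/2 + 15/1 = 15·H_{15}.
H_{15} = 3.318, so E[T] = 49.773.

49.77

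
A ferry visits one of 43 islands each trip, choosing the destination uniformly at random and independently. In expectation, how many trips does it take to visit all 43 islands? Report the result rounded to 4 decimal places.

The wait to go from k to k+1 distinct islands is geometric with mean 43/(43-k).
E[T] = 43/43 + 43/42 + 43/41 + ... + 43/2 + 43/1 = 43·H_{43}.
H_{43} = 4.35000, so E[T] = 187.04994.

187.0499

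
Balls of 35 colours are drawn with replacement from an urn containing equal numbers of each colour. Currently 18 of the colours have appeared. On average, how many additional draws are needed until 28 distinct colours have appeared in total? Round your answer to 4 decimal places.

From k distinct to k+1 distinct takes on average 35/(35-k) draws.
Sum over k = 18,...,27: E = 35/17 + 35/16 + 35/15 + ... + 35/9 + 35/8 = 29.63434.

29.6343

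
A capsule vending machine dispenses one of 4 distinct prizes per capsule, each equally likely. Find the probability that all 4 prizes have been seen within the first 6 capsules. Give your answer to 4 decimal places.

0.3809

By inclusion–exclusion over which prizes are missing,
P(all seen) = Σ_{j=0}^{4} (-1)^j C(4,j)((4-j)/4)^6
= 1.00000 - 0.71191 + 0.09375 - 0.00098 + 0.00000
= 0.38086.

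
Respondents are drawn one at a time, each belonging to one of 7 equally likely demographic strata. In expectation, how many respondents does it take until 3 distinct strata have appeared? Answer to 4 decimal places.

Going from k to k+1 distinct takes a geometric number of respondents with mean 7/(7-k).
Sum over k = 0,...,2: E = 7/7 + 7/6 + 7/5 = 3.56667.

3.5667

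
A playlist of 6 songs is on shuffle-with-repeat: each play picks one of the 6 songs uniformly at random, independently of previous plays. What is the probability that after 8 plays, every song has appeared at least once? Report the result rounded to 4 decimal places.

By inclusion–exclusion over which songs are missing,
P(all seen) = Σ_{j=0}^{6} (-1)^j C(6,j)((6-j)/6)^8
= 1.00000 - 1.39541 + 0.58528 - 0.07813 + 0.00229 - 0.00000 + 0.00000
= 0.11403.

0.1140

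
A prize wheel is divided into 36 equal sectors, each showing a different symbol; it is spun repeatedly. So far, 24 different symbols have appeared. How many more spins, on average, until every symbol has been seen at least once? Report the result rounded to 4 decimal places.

111.7156

The wait to go from k to k+1 distinct symbols is geometric with mean 36/(36-k).
Sum over k = 24,...,35: E = 36/12 + 36/11 + 36/10 + ... + 36/2 + 36/1 = 111.71558.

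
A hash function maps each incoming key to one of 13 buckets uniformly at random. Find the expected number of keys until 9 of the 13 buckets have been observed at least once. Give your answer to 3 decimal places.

14.258

With k distinct buckets already seen, the next new one arrives after an expected 13/(13-k) keys.
Sum over k = 0,...,8: E = 13/13 + 13/12 + 13/11 + ... + 13/6 + 13/5 = 14.2584.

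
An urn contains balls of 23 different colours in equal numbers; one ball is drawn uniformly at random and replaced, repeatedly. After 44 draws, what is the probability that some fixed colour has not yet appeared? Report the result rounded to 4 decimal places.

0.1414

Each draw misses the fixed colour with probability (23-1)/23 = 22/23, independently.
P(still missing after 44) = (22/23)^44 = 0.14144.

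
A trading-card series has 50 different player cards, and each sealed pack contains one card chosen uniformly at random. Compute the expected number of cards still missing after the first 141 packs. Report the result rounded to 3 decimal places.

For each card, P(unseen after 141) = (49/50)^141 = 0.0579.
By linearity of expectation, E[unseen] = 50·(49/50)^141 = 2.8963.

2.896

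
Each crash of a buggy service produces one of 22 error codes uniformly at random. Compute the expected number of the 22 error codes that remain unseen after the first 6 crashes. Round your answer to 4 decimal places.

For each error code, P(unseen after 6) = (21/22)^6 = 0.75645.
By linearity of expectation, E[unseen] = 22·(21/22)^6 = 16.64188.

16.6419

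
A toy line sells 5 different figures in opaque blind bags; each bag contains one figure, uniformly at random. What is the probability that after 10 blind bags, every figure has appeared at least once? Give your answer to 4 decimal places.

Let A_i be the event that figure i is missing after 10 blind bags. By inclusion–exclusion on the A_i,
P(all seen) = Σ_{j=0}^{5} (-1)^j C(5,j)((5-j)/5)^10
= 1.00000 - 0.53687 + 0.06047 - 0.00105 + 0.00000 - 0.00000
= 0.52255.

0.5225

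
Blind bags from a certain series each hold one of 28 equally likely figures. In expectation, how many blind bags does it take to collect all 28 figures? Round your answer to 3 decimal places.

Split into phases: going from k distinct to k+1 distinct takes on average 28/(28-k) blind bags.
E[T] = 28/28 + 28/27 + 28/26 + ... + 28/2 + 28/1 = 28·H_{28}.
H_{28} = 3.9272, so E[T] = 109.9608.

109.961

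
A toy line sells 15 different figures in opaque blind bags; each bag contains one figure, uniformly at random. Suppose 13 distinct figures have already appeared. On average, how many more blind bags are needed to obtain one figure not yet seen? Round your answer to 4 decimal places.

7.5000

The number of blind bags until the next new figure is geometric with success probability 2/15, so its mean is 15/2.
E = 15/2 = 7.50000.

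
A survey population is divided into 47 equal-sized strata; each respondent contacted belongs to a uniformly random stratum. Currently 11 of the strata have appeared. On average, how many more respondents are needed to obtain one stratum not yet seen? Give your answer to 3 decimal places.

1.306

The number of respondents until the next new stratum is geometric with success probability 36/47, so its mean is 47/36.
E = 47/36 = 1.3056.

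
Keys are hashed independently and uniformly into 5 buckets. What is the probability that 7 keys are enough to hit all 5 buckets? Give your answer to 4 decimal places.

Let A_i be the event that bucket i is missing after 7 keys. By inclusion–exclusion on the A_i,
P(all seen) = Σ_{j=0}^{5} (-1)^j C(5,j)((5-j)/5)^7
= 1.00000 - 1.04858 + 0.27994 - 0.01638 + 0.00006 - 0.00000
= 0.21504.

0.2150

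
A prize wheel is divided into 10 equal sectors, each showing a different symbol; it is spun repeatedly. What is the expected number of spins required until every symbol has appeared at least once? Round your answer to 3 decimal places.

29.290

Split into phases: going from k distinct to k+1 distinct takes on average 10/(10-k) spins.
E[T] = 10/10 + 10/9 + 10/8 + ... + 10/2 + 10/1 = 10·H_{10}.
H_{10} = 2.9290, so E[T] = 29.2897.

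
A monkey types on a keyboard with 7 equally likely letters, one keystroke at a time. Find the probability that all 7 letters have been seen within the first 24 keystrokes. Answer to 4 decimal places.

Let A_i be the event that letter i is missing after 24 keystrokes. By inclusion–exclusion on the A_i,
P(all seen) = Σ_{j=0}^{7} (-1)^j C(7,j)((7-j)/7)^24
= 1.00000 - 0.17313 + 0.00653 - 0.00005 + 0.00000 - 0.00000 + 0.00000 - 0.00000
= 0.83335.

0.8334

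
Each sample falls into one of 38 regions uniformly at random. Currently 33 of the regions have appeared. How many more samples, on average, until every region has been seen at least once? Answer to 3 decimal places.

86.767

With k distinct regions already seen, the next new one takes an expected 38/(38-k) samples.
Sum over k = 33,...,37: E = 38/5 + 38/4 + 38/3 + 38/2 + 38/1 = 86.7667.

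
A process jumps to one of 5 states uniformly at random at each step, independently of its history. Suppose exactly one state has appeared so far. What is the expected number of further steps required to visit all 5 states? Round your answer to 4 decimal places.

10.4167

The wait to go from k to k+1 distinct states is geometric with mean 5/(5-k).
Sum over k = 1,...,4: E = 5/4 + 5/3 + 5/2 + 5/1 = 10.41667.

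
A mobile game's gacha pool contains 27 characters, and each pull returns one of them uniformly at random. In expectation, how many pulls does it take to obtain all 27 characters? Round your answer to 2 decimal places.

Split into phases: going from k distinct to k+1 distinct takes on average 27/(27-k) pulls.
E[T] = 27/27 + 27/26 + 27/25 + ... + 27/2 + 27/1 = 27·H_{27}.
H_{27} = 3.891, so E[T] = 105.069.

105.07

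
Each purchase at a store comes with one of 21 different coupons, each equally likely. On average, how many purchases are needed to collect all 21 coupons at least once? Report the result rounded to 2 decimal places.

After k distinct coupons have appeared, the next purchase gives a new one with probability (21-k)/21, so the expected wait for the (k+1)-th is 21/(21-k).
E[T] = 21/21 + 21/20 + 21/19 + ... + 21/2 + 21/1 = 21·H_{21}.
H_{21} = 3.645, so E[T] = 76.553.

76.55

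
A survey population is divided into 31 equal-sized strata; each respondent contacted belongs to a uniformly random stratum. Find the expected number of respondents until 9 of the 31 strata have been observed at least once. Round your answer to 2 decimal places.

10.43

Going from k to k+1 distinct takes a geometric number of respondents with mean 31/(31-k).
Sum over k = 0,...,8: E = 31/31 + 31/30 + 31/29 + ... + 31/24 + 31/23 = 10.429.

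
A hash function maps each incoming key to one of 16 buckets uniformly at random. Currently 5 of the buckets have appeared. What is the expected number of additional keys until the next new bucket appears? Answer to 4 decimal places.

The number of keys until the next new bucket is geometric with success probability 11/16, so its mean is 16/11.
E = 16/11 = 1.45455.

1.4545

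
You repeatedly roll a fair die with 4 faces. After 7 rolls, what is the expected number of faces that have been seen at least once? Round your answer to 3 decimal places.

3.466

For each face, P(seen in 7 rolls) = 1 - (3/4)^7 = 0.8665.
By linearity of expectation, E[distinct seen] = 4·(1 - (3/4)^7) = 3.4661.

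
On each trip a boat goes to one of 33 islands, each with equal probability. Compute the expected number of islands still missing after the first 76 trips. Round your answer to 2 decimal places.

For each island, P(unseen after 76) = (32/33)^76 = 0.096.
By linearity of expectation, E[unseen] = 33·(32/33)^76 = 3.183.

3.18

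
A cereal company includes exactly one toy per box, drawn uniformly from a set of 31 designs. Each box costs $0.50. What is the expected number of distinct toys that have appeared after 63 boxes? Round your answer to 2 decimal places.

For each toy, P(seen in 63 boxes) = 1 - (30/31)^63 = 0.873.
By linearity of expectation, E[distinct seen] = 31·(1 - (30/31)^63) = 27.072.

27.07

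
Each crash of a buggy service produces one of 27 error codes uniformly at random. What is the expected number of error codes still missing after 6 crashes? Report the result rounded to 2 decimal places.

21.53

For each error code, P(unseen after 6) = (26/27)^6 = 0.797.
By linearity of expectation, E[unseen] = 27·(26/27)^6 = 21.529.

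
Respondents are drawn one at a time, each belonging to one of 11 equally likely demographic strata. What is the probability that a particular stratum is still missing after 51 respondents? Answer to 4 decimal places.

Each respondent misses the fixed stratum with probability (11-1)/11 = 10/11, independently.
P(still missing after 51) = (10/11)^51 = 0.00774.

0.0077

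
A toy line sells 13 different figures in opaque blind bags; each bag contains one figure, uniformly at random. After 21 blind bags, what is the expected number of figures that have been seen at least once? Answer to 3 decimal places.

For each figure, P(seen in 21 blind bags) = 1 - (12/13)^21 = 0.8138.
By linearity of expectation, E[distinct seen] = 13·(1 - (12/13)^21) = 10.5793.

10.579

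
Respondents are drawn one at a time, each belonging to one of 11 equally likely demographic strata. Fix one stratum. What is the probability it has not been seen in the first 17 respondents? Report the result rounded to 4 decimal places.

On each respondent the fixed stratum fails to appear with probability 10/11.
P(still missing after 17) = (10/11)^17 = 0.19784.

0.1978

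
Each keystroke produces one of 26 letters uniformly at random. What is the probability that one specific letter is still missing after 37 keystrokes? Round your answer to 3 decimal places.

Each keystroke misses the fixed letter with probability (26-1)/26 = 25/26, independently.
P(still missing after 37) = (25/26)^37 = 0.2343.

0.234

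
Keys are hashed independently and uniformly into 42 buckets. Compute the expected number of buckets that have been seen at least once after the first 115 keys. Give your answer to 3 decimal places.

39.371

For each bucket, P(seen in 115 keys) = 1 - (41/42)^115 = 0.9374.
By linearity of expectation, E[distinct seen] = 42·(1 - (41/42)^115) = 39.3714.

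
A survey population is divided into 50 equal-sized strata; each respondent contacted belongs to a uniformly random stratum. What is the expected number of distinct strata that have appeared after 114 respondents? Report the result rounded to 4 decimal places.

For each stratum, P(seen in 114 respondents) = 1 - (49/50)^114 = 0.90005.
By linearity of expectation, E[distinct seen] = 50·(1 - (49/50)^114) = 45.00262.

45.0026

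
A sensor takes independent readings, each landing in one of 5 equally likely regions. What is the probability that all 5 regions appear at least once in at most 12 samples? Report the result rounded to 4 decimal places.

0.6780

By inclusion–exclusion over which regions are missing,
P(all seen) = Σ_{j=0}^{5} (-1)^j C(5,j)((5-j)/5)^12
= 1.00000 - 0.34360 + 0.02177 - 0.00017 + 0.00000 - 0.00000
= 0.67800.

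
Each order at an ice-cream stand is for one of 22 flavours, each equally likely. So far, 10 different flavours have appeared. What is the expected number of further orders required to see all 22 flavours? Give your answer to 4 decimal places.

68.2706

From k distinct to k+1 distinct takes on average 22/(22-k) orders.
Sum over k = 10,...,21: E = 22/12 + 22/11 + 22/10 + ... + 22/2 + 22/1 = 68.27063.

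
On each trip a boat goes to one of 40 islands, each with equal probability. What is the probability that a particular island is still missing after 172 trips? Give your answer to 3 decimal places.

0.013

On each trip the fixed island fails to appear with probability 39/40.
P(still missing after 172) = (39/40)^172 = 0.0128.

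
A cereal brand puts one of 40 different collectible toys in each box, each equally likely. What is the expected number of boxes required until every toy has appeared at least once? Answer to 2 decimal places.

171.14

After k distinct toys have appeared, the next box gives a new one with probability (40-k)/40, so the expected wait for the (k+1)-th is 40/(40-k).
E[T] = 40/40 + 40/39 + 40/38 + ... + 40/2 + 40/1 = 40·H_{40}.
H_{40} = 4.279, so E[T] = 171.142.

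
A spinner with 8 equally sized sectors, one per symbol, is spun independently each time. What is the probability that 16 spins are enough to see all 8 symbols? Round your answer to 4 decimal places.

0.3068

Let A_i be the event that symbol i is missing after 16 spins. By inclusion–exclusion on the A_i,
P(all seen) = Σ_{j=0}^{8} (-1)^j C(8,j)((8-j)/8)^16
= 1.00000 - 0.94454 + 0.28063 - 0.03036 + 0.00107 - 0.00001 + 0.00000 - 0.00000 + 0.00000
= 0.30680.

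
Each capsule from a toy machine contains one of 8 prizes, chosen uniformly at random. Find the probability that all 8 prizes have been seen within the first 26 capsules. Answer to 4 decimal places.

By inclusion–exclusion over which prizes are missing,
P(all seen) = Σ_{j=0}^{8} (-1)^j C(8,j)((8-j)/8)^26
= 1.00000 - 0.24848 + 0.01580 - 0.00028 + 0.00000 - 0.00000 + 0.00000 - 0.00000 + 0.00000
= 0.76704.

0.7670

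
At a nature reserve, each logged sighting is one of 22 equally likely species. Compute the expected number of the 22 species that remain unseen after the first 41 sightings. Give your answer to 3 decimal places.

For each species, P(unseen after 41) = (21/22)^41 = 0.1485.
By linearity of expectation, E[unseen] = 22·(21/22)^41 = 3.2665.

3.267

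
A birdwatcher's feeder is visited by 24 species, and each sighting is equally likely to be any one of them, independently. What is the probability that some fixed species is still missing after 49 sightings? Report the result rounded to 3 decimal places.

On each sighting the fixed species fails to appear with probability 23/24.
P(still missing after 49) = (23/24)^49 = 0.1243.

0.124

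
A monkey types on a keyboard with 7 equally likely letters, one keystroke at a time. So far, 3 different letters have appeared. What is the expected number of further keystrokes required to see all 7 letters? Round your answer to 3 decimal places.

The wait to go from k to k+1 distinct letters is geometric with mean 7/(7-k).
Sum over k = 3,...,6: E = 7/4 + 7/3 + 7/2 + 7/1 = 14.5833.

14.583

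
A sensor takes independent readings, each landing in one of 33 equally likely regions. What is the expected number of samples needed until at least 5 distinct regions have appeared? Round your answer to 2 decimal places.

Going from k to k+1 distinct takes a geometric number of samples with mean 33/(33-k).
Sum over k = 0,...,4: E = 33/33 + 33/32 + 33/31 + 33/30 + 33/29 = 5.334.

5.33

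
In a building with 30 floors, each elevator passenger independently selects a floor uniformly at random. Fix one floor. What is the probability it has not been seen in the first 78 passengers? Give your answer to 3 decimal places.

On each passenger the fixed floor fails to appear with probability 29/30.
P(still missing after 78) = (29/30)^78 = 0.0711.

0.071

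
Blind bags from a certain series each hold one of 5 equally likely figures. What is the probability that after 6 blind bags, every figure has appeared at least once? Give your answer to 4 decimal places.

0.1152

Let A_i be the event that figure i is missing after 6 blind bags. By inclusion–exclusion on the A_i,
P(all seen) = Σ_{j=0}^{5} (-1)^j C(5,j)((5-j)/5)^6
= 1.00000 - 1.31072 + 0.46656 - 0.04096 + 0.00032 - 0.00000
= 0.11520.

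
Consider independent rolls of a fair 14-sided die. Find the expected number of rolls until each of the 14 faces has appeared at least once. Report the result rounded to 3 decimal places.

Split into phases: going from k distinct to k+1 distinct takes on average 14/(14-k) rolls.
E[T] = 14/14 + 14/13 + 14/12 + ... + 14/2 + 14/1 = 14·H_{14}.
H_{14} = 3.2516, so E[T] = 45.5219.

45.522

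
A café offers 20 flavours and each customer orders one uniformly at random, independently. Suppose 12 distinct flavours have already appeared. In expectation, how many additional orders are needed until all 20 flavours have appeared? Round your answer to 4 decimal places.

54.3571

The wait to go from k to k+1 distinct flavours is geometric with mean 20/(20-k).
Sum over k = 12,...,19: E = 20/8 + 20/7 + 20/6 + ... + 20/2 + 20/1 = 54.35714.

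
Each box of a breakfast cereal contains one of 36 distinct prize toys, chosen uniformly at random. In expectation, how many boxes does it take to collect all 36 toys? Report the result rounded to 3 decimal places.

150.284

Split into phases: going from k distinct to k+1 distinct takes on average 36/(36-k) boxes.
E[T] = 36/36 + 36/35 + 36/34 + ... + 36/2 + 36/1 = 36·H_{36}.
H_{36} = 4.1746, so E[T] = 150.2841.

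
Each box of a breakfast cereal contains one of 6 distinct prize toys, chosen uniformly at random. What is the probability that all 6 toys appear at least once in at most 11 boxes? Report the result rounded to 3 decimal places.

Let A_i be the event that toy i is missing after 11 boxes. By inclusion–exclusion on the A_i,
P(all seen) = Σ_{j=0}^{6} (-1)^j C(6,j)((6-j)/6)^11
= 1.0000 - 0.8075 + 0.1734 - 0.0098 + 0.0001 - 0.0000 + 0.0000
= 0.3562.

0.356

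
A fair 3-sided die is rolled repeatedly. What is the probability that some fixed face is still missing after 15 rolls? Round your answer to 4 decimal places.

0.0023

On each roll the fixed face fails to appear with probability 2/3.
P(still missing after 15) = (2/3)^15 = 0.00228.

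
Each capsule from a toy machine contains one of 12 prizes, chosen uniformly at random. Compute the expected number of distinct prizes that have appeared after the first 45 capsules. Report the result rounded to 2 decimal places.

For each prize, P(seen in 45 capsules) = 1 - (11/12)^45 = 0.980.
By linearity of expectation, E[distinct seen] = 12·(1 - (11/12)^45) = 11.761.

11.76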